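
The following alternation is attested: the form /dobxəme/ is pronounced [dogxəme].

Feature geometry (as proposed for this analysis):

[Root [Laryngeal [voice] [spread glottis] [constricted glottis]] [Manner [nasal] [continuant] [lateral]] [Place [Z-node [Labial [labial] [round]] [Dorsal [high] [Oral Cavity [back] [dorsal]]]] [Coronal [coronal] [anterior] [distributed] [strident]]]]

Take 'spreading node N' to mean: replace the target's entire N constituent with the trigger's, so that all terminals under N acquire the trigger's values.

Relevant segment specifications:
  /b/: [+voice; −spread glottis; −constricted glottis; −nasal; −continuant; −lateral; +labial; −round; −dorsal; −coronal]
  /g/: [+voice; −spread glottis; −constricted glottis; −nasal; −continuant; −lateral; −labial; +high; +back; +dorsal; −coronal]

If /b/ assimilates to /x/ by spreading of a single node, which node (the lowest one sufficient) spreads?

/b/ and [g] differ in [labial], [round], [dorsal], [high], [back]; every other specified feature is identical.
The smallest constituent containing every changed terminal is Z-node — each of its daughters lacks at least one of the affected features.
Spreading Z-node from /x/ overwrites each of those terminals with /x/'s values, yielding exactly [g].
[continuant], [voice] stay as in /b/ although /x/ differs there, so no node dominating them spread; among the remaining candidates Z-node is the lowest that derives the output.

Z-node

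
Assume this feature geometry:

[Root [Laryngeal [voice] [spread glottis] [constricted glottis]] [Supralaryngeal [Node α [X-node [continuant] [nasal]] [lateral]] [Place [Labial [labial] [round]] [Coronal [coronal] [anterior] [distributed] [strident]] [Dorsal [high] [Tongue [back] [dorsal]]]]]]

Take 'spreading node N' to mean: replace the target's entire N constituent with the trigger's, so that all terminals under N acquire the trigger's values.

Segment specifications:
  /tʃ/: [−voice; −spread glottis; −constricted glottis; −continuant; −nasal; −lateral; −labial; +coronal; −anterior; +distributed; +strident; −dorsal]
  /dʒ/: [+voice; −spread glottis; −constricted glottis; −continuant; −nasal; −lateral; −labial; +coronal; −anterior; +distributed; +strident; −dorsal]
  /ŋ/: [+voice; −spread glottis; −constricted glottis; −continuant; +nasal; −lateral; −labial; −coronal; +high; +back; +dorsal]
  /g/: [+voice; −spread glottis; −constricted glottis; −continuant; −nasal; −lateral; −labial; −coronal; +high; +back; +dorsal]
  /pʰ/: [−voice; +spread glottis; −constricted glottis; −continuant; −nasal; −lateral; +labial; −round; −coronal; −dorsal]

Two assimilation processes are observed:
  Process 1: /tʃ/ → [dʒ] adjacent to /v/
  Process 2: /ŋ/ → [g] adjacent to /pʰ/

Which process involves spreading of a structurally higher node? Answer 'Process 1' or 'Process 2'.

In Process 1, [voice] changes, so the minimal spreading node is [voice] at depth 2.
Process 2: the feature that changes is [nasal]; the minimal node is [nasal] (depth 4).
[voice] (depth 2) sits above [nasal] (depth 4), making Process 1 the one with the higher spreading node.

Process 1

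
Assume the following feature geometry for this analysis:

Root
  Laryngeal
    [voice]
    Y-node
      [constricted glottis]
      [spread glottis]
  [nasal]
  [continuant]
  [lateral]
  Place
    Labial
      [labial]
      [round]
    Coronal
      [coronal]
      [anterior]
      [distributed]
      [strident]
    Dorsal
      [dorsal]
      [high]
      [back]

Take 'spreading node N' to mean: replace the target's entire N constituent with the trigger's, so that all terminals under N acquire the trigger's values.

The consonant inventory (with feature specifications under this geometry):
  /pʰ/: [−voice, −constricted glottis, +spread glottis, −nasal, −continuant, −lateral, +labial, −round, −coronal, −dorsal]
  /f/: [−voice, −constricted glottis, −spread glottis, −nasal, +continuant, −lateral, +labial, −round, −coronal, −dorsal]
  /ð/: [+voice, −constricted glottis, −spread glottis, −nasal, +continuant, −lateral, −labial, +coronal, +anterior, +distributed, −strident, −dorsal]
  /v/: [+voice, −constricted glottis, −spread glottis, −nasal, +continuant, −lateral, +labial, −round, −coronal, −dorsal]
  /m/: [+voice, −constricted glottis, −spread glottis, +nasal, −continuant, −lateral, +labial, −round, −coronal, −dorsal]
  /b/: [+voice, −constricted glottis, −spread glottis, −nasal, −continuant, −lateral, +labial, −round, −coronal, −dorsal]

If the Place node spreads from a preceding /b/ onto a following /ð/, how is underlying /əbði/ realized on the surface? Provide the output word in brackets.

[əbvi]

Terminals under Place in this geometry: [labial], [round], [coronal], [anterior], [distributed], [strident], [dorsal], [high], [back].
The target acquires /b/'s values for everything under Place — [+labial], [−round], [−coronal], [−dorsal] — while keeping its own [voice], [constricted glottis], [spread glottis], ….
This feature bundle is that of [v], so /əbði/ surfaces as [əbvi].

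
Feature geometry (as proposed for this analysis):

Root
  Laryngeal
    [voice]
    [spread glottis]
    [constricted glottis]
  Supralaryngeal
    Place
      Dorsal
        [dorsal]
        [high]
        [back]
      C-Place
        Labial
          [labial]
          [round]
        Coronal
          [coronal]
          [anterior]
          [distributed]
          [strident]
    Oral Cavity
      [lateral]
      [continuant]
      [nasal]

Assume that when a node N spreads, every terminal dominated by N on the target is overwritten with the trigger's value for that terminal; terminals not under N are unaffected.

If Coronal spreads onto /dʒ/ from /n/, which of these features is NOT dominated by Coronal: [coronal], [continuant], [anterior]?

[continuant]

Coronal dominates exactly [coronal], [anterior], [distributed], [strident].
Spreading Coronal replaces [anterior], [coronal] with the trigger's values, since each sits inside the Coronal constituent.
But [continuant] is a dependent of Oral Cavity, outside Coronal; it is therefore untouched by the spreading.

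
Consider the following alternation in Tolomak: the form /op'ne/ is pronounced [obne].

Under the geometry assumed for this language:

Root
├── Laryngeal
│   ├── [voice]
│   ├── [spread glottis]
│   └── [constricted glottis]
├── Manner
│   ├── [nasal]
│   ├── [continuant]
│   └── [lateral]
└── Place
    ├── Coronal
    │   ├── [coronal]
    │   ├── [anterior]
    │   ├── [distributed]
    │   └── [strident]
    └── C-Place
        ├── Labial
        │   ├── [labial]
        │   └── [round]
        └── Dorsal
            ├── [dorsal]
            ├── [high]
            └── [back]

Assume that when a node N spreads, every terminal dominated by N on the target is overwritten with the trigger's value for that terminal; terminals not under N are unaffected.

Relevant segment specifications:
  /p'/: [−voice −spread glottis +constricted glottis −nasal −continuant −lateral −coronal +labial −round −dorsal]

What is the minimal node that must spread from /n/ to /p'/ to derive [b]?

Laryngeal

The alternation /p'/ → [b] changes [voice], [constricted glottis] and nothing else.
In this geometry the lowest node dominating all of them is Laryngeal: every daughter of Laryngeal dominates only a proper subset, so no lower node suffices.
If Laryngeal spreads, every terminal under it takes /n/'s value, producing [b] as observed.
Had Root spread, [coronal], [labial] would have taken /n/'s values; they stay as in /p'/, confirming the spreading constituent is exactly Laryngeal.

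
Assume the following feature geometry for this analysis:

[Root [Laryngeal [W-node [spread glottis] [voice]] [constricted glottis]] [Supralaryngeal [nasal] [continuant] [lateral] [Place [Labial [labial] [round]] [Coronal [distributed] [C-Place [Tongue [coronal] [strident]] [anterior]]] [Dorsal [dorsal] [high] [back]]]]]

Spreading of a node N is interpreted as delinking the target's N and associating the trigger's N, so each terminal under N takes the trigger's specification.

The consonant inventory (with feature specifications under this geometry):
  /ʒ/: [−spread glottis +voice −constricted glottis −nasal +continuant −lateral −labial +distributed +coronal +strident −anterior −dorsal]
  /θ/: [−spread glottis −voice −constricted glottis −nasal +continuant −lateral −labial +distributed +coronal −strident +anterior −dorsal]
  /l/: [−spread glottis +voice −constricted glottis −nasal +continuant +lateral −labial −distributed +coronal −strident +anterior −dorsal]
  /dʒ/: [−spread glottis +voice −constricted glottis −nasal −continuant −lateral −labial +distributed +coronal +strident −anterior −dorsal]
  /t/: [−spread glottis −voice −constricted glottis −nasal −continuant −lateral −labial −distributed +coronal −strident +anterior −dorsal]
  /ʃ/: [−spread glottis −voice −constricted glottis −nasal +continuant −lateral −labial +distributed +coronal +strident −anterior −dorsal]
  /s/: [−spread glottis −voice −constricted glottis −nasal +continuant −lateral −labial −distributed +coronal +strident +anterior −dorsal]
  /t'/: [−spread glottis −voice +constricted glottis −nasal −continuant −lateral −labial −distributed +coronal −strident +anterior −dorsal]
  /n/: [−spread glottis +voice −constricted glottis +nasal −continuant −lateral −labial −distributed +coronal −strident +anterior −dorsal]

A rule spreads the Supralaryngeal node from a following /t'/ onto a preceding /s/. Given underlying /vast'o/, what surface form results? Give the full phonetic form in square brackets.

[vatt'o]

Supralaryngeal immediately or transitively dominates [nasal], [continuant], [lateral], [labial], [round], [distributed], [coronal], [strident], [anterior], [dorsal], [high], [back].
After delinking /s/'s Supralaryngeal and linking /t'/'s, the affected terminals become [−nasal], [−continuant], [−lateral], [−labial], [−distributed], [+coronal], [−strident], [+anterior], [−dorsal]; [spread glottis], [voice], [constricted glottis] (outside Supralaryngeal) are retained from /s/.
The resulting bundle matches /t/ in the inventory; substituting it for /s/ gives [vatt'o].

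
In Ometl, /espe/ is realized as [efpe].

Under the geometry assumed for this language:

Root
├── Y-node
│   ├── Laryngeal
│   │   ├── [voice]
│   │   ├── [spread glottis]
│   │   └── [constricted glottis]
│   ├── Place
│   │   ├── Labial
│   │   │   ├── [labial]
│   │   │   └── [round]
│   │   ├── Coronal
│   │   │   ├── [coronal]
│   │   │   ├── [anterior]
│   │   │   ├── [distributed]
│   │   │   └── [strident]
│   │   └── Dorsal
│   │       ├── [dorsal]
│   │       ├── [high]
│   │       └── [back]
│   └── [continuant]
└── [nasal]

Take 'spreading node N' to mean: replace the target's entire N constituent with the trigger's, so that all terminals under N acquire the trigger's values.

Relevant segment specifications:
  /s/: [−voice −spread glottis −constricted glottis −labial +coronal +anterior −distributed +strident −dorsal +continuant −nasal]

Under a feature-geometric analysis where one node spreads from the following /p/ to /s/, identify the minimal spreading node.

Place

The alternation /s/ → [f] changes [labial], [round], [coronal], [anterior], [distributed], [strident] and nothing else.
In this geometry the lowest node dominating all of them is Place: every daughter of Place dominates only a proper subset, so no lower node suffices.
Spreading Place from /p/ overwrites each of those terminals with /p/'s values, yielding exactly [f].
[continuant] — on which /p/ differs from /s/ — is unchanged, so neither Y-node nor anything higher can have spread; the constituent is no larger than Place.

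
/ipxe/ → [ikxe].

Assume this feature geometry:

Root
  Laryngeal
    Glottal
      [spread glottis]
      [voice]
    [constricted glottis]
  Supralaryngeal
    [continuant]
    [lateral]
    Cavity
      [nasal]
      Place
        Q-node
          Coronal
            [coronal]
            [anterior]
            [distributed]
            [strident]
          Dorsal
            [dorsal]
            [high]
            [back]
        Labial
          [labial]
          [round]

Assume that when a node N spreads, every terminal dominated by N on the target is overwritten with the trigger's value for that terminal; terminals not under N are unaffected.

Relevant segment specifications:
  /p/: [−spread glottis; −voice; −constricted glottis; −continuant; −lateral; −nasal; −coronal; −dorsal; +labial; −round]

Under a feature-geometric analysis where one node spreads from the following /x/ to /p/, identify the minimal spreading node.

Place

/p/ and [k] differ in [labial], [round], [dorsal], [high], [back]; every other specified feature is identical.
Tracing each changed feature up the tree, the paths first meet at Place; any lower node misses at least one of them.
Spreading Place from /x/ overwrites each of those terminals with /x/'s values, yielding exactly [k].
[continuant] stays as in /p/ although /x/ differs there, so no node dominating it spread; among the remaining candidates Place is the lowest that derives the output.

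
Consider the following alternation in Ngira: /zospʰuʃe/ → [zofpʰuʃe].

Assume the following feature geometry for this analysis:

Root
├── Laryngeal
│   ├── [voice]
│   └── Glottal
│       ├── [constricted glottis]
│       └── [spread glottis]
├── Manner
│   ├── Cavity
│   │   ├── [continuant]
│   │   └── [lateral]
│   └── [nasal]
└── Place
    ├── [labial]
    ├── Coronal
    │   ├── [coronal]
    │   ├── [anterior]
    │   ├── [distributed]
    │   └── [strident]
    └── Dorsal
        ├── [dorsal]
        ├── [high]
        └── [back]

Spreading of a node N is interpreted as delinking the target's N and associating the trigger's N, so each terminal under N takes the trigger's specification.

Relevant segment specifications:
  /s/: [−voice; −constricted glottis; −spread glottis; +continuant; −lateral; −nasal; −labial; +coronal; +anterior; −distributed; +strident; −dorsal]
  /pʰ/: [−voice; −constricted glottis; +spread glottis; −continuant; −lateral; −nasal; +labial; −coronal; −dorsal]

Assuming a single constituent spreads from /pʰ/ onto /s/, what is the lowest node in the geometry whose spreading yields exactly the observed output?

The alternation /s/ → [f] changes [labial], [coronal], [anterior], [distributed], [strident] and nothing else.
In this geometry the lowest node dominating all of them is Place: every daughter of Place dominates only a proper subset, so no lower node suffices.
Delinking /s/'s Place and associating /pʰ/'s Place gives precisely the feature bundle of [f].
Since [spread glottis], [continuant] are preserved even though /pʰ/ disagrees there, no node above Place spread.

Place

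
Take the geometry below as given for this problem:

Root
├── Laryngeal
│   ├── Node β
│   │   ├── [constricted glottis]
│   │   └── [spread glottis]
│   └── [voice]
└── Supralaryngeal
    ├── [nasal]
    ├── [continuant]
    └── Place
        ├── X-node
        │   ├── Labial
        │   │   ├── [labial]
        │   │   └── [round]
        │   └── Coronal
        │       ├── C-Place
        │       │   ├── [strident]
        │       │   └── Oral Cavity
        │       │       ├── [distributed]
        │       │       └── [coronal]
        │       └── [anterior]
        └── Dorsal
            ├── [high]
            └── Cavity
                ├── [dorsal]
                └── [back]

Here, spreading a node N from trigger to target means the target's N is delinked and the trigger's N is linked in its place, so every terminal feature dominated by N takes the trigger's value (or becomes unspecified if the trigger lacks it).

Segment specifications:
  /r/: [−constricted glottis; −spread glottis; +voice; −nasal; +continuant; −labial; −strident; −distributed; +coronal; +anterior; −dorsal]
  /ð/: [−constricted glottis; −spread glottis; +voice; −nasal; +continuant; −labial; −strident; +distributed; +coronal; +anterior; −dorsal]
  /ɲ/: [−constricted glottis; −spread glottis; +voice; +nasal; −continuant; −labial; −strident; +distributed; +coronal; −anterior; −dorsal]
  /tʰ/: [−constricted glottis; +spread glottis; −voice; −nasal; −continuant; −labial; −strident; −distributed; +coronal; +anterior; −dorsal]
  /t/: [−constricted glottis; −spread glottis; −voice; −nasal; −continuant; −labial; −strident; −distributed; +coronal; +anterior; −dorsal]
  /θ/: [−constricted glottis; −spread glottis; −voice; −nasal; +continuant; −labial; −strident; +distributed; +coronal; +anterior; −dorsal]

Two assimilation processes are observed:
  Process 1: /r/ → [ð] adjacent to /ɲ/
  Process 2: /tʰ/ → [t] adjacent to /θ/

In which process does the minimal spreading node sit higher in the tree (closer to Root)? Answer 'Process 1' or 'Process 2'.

In Process 1, [distributed] changes, so the minimal spreading node is [distributed] at depth 7.
Process 2 alters [spread glottis]; the lowest dominating node is [spread glottis] (depth 3 from Root).
[spread glottis] is closer to Root than [distributed], so Process 2 spreads the higher node.

Process 2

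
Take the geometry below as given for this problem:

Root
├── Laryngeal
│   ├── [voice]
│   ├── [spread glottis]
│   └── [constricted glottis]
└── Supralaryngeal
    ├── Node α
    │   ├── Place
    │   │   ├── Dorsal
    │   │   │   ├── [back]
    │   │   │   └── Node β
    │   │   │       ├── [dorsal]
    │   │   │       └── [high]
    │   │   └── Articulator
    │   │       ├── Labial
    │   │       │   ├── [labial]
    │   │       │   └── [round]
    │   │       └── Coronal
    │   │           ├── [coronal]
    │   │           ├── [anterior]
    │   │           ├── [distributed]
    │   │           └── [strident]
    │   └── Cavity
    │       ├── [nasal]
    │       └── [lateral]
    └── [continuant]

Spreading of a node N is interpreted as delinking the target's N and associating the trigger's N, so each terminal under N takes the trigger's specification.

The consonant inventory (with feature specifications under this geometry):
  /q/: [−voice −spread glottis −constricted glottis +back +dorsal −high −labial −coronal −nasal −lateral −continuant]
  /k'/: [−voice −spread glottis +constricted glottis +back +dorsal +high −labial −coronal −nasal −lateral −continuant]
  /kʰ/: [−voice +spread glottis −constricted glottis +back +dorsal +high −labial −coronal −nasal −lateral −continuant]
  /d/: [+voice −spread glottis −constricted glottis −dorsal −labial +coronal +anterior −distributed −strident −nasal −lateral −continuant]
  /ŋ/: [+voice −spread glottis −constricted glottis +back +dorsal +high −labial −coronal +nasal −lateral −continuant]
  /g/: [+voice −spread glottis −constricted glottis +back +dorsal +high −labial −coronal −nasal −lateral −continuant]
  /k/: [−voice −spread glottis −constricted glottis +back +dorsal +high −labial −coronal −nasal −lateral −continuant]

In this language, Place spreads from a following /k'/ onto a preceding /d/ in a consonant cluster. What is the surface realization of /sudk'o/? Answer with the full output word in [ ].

Place immediately or transitively dominates [back], [dorsal], [high], [labial], [round], [coronal], [anterior], [distributed], [strident].
After delinking /d/'s Place and linking /k'/'s, the affected terminals become [+back], [+dorsal], [+high], [−labial], [−coronal]; [voice], [spread glottis], [constricted glottis], … (outside Place) are retained from /d/.
The resulting bundle matches /g/ in the inventory; substituting it for /d/ gives [sugk'o].

[sugk'o]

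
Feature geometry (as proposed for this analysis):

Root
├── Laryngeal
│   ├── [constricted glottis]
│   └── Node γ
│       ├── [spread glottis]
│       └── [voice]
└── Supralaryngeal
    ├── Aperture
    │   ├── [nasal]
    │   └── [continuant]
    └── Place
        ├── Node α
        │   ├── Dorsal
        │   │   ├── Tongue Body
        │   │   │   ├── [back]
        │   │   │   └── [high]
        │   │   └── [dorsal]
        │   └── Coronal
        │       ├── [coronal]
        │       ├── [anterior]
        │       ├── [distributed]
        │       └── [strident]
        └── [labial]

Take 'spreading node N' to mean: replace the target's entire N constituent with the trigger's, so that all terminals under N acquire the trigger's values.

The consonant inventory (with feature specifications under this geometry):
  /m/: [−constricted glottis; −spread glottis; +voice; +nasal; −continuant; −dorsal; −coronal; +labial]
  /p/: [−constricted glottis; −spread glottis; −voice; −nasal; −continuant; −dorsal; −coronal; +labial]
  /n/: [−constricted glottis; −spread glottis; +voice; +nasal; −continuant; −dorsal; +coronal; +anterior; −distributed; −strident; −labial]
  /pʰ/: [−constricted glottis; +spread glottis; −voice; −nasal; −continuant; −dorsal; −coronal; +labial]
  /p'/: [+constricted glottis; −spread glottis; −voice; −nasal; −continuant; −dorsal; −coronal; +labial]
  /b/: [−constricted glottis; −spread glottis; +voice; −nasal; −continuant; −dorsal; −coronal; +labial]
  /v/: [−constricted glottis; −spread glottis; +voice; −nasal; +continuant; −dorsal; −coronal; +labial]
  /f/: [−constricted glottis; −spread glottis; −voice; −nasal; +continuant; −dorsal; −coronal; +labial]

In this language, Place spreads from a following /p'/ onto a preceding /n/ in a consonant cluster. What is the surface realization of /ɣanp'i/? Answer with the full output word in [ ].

The Place node dominates the terminals [back], [high], [dorsal], [coronal], [anterior], [distributed], [strident], [labial].
After delinking /n/'s Place and linking /p'/'s, the affected terminals become [−dorsal], [−coronal], [+labial]; [constricted glottis], [spread glottis], [voice], … (outside Place) are retained from /n/.
Among the inventory, only /m/ has exactly this specification, giving the surface form [ɣamp'i].

[ɣamp'i]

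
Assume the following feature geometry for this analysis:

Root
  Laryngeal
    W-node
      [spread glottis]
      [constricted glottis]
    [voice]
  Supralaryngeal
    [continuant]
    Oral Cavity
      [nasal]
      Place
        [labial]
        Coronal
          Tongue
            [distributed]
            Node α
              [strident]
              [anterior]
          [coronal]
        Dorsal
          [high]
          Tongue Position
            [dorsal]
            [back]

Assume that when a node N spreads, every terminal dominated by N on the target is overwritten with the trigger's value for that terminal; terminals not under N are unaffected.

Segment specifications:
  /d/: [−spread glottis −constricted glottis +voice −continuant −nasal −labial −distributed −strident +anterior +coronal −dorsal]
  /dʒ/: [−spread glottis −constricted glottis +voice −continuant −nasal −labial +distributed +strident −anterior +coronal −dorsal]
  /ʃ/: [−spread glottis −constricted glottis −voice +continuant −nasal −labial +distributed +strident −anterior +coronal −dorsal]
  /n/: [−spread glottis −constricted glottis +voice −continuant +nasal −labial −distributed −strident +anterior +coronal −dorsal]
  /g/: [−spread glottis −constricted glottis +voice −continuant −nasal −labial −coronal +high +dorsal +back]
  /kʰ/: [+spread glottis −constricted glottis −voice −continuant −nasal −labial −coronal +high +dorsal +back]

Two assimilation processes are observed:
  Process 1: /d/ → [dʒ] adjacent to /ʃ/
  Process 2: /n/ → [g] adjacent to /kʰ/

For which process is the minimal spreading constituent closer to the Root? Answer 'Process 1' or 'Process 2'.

Process 2

Process 1 alters [anterior], [distributed], [strident]; the lowest common ancestor is Tongue (depth 5 from Root).
Process 2 alters [nasal], [coronal], [anterior], [distributed], [strident], [dorsal], [high], [back]; the lowest common ancestor is Oral Cavity (depth 2 from Root).
Depth 2 < depth 5; Process 2 involves the structurally higher constituent Oral Cavity.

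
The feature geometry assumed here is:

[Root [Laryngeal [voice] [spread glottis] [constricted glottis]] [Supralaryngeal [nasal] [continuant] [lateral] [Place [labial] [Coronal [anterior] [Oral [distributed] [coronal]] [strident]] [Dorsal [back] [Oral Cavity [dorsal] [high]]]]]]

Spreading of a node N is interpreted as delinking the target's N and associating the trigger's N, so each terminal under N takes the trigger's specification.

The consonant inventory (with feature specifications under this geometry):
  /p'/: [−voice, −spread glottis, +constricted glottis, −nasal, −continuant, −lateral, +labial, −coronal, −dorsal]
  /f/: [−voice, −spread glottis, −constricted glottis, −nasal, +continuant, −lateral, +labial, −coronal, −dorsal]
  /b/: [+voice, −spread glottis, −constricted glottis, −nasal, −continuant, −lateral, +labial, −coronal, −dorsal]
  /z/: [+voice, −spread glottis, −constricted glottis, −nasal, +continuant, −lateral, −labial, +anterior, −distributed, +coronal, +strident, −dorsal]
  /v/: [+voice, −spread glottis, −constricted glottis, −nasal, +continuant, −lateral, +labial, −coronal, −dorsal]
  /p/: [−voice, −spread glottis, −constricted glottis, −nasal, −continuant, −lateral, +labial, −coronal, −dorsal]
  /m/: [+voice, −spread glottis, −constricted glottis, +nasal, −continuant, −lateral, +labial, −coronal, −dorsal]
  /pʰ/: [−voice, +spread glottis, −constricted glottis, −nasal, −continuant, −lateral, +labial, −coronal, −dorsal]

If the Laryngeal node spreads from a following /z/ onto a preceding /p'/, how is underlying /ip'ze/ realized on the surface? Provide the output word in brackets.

[ibze]

Terminals under Laryngeal in this geometry: [voice], [spread glottis], [constricted glottis].
Spreading Laryngeal from /z/ onto /p'/ replaces those values with /z/'s: [+voice], [−spread glottis], [−constricted glottis]. Features outside Laryngeal ([nasal], [continuant], [lateral], …) stay as in /p'/.
This feature bundle is that of [b], so /ip'ze/ surfaces as [ibze].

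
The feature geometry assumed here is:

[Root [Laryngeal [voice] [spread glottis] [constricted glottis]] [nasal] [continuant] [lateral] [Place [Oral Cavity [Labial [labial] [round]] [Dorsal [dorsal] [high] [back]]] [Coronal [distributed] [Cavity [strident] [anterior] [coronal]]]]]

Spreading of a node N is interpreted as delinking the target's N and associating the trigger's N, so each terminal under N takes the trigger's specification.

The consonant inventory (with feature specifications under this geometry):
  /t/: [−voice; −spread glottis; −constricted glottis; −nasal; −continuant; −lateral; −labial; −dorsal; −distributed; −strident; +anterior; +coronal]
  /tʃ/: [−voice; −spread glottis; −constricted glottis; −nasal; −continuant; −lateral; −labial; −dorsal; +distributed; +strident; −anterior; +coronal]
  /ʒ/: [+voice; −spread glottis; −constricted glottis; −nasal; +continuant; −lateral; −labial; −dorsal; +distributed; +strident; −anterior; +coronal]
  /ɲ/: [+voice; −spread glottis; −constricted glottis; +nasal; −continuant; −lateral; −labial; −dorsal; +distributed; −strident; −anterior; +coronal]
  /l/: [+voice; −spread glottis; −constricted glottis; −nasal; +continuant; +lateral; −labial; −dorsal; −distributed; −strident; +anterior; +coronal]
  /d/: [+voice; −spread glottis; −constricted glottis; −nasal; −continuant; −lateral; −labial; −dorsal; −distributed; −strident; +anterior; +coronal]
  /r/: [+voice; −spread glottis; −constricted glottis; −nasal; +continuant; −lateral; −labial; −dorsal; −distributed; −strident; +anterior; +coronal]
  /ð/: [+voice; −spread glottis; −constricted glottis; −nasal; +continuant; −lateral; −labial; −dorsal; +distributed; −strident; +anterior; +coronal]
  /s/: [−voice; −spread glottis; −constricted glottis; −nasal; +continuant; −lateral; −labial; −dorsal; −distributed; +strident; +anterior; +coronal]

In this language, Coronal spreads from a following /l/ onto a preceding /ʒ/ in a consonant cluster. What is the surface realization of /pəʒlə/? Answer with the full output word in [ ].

The Coronal node dominates the terminals [distributed], [strident], [anterior], [coronal].
Spreading Coronal from /l/ onto /ʒ/ replaces those values with /l/'s: [−distributed], [−strident], [+anterior], [+coronal]. Features outside Coronal ([voice], [spread glottis], [constricted glottis], …) stay as in /ʒ/.
This feature bundle is that of [r], so /pəʒlə/ surfaces as [pərlə].

[pərlə]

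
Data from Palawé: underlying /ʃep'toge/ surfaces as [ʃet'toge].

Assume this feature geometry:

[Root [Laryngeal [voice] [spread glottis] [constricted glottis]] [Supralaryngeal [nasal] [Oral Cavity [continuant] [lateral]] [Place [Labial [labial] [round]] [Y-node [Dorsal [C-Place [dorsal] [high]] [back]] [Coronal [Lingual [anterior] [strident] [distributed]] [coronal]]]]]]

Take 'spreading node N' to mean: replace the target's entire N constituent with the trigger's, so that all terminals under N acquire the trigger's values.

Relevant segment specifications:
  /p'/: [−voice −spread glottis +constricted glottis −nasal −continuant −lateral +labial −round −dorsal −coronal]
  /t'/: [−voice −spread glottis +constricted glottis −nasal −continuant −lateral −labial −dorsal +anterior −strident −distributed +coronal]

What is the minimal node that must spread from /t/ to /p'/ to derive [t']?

Place

/p'/ and [t'] differ in [labial], [round], [coronal], [anterior], [distributed], [strident]; every other specified feature is identical.
In this geometry the lowest node dominating all of them is Place: every daughter of Place dominates only a proper subset, so no lower node suffices.
Delinking /p'/'s Place and associating /t/'s Place gives precisely the feature bundle of [t'].
[constricted glottis], a feature on which the two segments disagree outside Place, is unchanged — nothing dominating it spread, and Place is the minimal sufficient constituent.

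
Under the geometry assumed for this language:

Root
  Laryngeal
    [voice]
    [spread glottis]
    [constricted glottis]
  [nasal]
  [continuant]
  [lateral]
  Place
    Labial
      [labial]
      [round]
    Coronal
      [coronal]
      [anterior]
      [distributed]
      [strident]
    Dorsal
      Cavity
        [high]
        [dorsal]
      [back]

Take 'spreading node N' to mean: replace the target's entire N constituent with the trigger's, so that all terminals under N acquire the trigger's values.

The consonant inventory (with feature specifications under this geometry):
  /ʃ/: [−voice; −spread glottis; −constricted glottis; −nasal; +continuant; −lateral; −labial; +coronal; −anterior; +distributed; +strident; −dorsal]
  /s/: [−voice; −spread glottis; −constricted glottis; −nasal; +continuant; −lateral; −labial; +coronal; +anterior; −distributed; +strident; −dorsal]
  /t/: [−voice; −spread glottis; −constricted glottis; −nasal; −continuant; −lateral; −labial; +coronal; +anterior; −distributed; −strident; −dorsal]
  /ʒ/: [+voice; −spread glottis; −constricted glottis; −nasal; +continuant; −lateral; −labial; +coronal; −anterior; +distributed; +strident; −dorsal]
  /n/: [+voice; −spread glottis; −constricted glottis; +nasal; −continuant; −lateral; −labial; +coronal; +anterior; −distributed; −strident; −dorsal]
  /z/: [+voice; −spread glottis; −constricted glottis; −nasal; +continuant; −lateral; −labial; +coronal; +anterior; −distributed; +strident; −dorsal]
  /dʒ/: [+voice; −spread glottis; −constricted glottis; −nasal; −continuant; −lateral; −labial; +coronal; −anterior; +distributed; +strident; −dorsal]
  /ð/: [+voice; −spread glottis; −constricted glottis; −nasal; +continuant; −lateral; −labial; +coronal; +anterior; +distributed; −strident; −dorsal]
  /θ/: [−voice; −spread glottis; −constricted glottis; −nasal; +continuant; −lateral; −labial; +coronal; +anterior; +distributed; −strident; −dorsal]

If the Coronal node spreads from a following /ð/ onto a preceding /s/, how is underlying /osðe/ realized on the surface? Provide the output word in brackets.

[oθðe]

Coronal immediately or transitively dominates [coronal], [anterior], [distributed], [strident].
After delinking /s/'s Coronal and linking /ð/'s, the affected terminals become [+coronal], [+anterior], [+distributed], [−strident]; [voice], [spread glottis], [constricted glottis], … (outside Coronal) are retained from /s/.
Among the inventory, only /θ/ has exactly this specification, giving the surface form [oθðe].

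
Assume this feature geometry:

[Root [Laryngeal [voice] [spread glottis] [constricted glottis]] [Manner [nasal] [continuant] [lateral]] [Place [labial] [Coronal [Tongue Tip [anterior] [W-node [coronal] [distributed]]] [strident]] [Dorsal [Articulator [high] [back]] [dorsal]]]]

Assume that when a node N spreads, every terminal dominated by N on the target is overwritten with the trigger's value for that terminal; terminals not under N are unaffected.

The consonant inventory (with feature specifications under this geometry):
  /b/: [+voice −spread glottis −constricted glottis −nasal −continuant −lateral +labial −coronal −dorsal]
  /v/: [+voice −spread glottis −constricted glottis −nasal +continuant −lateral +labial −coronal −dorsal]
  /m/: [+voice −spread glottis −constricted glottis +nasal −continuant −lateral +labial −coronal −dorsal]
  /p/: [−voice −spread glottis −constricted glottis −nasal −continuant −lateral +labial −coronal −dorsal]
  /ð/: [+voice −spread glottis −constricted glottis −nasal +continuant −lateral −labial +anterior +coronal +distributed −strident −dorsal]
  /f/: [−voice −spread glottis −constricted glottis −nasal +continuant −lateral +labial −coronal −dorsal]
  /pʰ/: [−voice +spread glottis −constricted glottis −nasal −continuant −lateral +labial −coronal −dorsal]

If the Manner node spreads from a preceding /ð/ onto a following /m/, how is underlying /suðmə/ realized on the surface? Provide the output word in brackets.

Terminals under Manner in this geometry: [nasal], [continuant], [lateral].
The target acquires /ð/'s values for everything under Manner — [−nasal], [+continuant], [−lateral] — while keeping its own [voice], [spread glottis], [constricted glottis], ….
The resulting bundle matches /v/ in the inventory; substituting it for /m/ gives [suðvə].

[suðvə]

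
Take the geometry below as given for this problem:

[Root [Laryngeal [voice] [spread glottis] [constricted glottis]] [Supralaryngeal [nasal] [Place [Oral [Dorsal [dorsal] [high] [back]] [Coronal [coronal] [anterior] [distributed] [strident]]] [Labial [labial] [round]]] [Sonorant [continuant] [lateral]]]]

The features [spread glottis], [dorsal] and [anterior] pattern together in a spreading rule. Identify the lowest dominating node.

[spread glottis] is immediately dominated by Laryngeal.
[dorsal] is immediately dominated by Dorsal.
[anterior] is immediately dominated by Coronal.
These paths first converge at Root; no daughter of Root dominates all 3 features, so Root is the minimal constituent.

Root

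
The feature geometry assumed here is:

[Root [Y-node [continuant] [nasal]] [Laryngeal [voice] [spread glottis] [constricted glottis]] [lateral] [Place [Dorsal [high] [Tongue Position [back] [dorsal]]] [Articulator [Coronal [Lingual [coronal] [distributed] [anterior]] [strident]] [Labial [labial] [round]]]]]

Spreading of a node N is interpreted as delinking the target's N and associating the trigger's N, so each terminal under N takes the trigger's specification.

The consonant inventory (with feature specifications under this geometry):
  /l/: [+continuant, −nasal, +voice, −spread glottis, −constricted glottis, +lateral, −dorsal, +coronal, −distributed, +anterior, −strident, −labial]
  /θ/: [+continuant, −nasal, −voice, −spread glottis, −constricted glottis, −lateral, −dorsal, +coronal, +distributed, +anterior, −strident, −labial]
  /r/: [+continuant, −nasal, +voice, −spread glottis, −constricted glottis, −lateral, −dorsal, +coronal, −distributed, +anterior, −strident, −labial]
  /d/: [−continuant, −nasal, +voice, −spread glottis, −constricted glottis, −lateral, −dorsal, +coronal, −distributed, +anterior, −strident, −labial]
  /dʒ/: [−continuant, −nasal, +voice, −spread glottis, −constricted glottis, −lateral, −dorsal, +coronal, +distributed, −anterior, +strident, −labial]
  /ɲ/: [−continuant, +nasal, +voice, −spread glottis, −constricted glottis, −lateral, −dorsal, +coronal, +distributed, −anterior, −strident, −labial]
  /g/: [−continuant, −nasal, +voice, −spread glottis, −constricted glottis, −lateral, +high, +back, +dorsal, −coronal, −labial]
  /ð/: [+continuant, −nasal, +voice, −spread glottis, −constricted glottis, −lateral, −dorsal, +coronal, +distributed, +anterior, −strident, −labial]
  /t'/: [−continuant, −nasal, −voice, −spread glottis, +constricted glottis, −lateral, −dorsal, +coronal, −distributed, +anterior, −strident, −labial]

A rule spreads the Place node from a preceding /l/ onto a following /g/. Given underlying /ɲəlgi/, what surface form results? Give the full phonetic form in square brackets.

[ɲəldi]

The Place node dominates the terminals [high], [back], [dorsal], [coronal], [distributed], [anterior], [strident], [labial], [round].
After delinking /g/'s Place and linking /l/'s, the affected terminals become [−dorsal], [+coronal], [−distributed], [+anterior], [−strident], [−labial]; [continuant], [nasal], [voice], … (outside Place) are retained from /g/.
Among the inventory, only /d/ has exactly this specification, giving the surface form [ɲəldi].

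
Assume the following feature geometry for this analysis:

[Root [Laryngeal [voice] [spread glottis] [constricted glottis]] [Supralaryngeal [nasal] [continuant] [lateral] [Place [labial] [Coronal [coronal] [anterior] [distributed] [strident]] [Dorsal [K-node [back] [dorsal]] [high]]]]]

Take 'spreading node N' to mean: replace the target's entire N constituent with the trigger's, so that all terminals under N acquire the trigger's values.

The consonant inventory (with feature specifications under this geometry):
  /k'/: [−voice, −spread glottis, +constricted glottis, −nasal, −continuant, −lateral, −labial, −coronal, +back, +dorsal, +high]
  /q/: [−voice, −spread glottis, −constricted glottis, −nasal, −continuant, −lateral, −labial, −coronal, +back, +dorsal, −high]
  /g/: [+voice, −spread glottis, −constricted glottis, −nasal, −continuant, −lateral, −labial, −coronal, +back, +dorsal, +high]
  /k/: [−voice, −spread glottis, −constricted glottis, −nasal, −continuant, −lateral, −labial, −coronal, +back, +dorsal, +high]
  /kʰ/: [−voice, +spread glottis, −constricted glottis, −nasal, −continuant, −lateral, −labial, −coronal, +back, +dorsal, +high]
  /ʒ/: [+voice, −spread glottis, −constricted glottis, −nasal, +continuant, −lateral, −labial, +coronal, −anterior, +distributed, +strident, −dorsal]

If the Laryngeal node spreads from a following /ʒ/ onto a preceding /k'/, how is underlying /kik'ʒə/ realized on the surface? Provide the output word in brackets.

Terminals under Laryngeal in this geometry: [voice], [spread glottis], [constricted glottis].
Spreading Laryngeal from /ʒ/ onto /k'/ replaces those values with /ʒ/'s: [+voice], [−spread glottis], [−constricted glottis]. Features outside Laryngeal ([nasal], [continuant], [lateral], …) stay as in /k'/.
Among the inventory, only /g/ has exactly this specification, giving the surface form [kigʒə].

[kigʒə]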